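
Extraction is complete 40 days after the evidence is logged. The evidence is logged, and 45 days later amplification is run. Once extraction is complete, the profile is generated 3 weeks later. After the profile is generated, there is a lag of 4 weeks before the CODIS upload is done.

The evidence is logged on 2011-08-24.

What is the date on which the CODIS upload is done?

The evidence is logged: Aug 24, 2011.
Extraction is complete: Aug 24, 2011 + 40 days = Oct 3, 2011.
The profile is generated: Oct 3, 2011 + 3 weeks = Oct 24, 2011.
The CODIS upload is done: Oct 24, 2011 + 4 weeks = Nov 21, 2011.

2011-11-21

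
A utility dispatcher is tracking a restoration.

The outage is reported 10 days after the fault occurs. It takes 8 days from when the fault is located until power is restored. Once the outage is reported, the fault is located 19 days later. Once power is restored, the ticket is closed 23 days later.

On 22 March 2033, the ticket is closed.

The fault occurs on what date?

The ticket is closed: Mar 22, 2033.
Power is restored: Mar 22, 2033 − 23 days = Feb 27, 2033.
The fault is located: Feb 27, 2033 − 8 days = Feb 19, 2033.
The outage is reported: Feb 19, 2033 − 19 days = Jan 31, 2033.
The fault occurs: Jan 31, 2033 − 10 days = Jan 21, 2033.

21 January 2033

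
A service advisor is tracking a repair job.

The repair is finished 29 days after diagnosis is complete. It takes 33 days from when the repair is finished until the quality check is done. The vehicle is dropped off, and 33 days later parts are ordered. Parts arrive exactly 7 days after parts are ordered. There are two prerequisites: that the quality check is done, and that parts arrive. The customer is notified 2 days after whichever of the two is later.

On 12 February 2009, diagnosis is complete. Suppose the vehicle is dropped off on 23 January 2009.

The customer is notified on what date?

17 April 2009

Diagnosis is complete: Feb 12, 2009.
The repair is finished: Feb 12, 2009 + 29 days = Mar 13, 2009.
The quality check is done: Mar 13, 2009 + 33 days = Apr 15, 2009.
The vehicle is dropped off: Jan 23, 2009.
Parts are ordered: Jan 23, 2009 + 33 days = Feb 25, 2009.
Parts arrive: Feb 25, 2009 + 7 days = Mar 4, 2009.
Both prerequisites met — the quality check is done (Apr 15, 2009), parts arrive (Mar 4, 2009); the later is Apr 15, 2009.
The customer is notified: Apr 15, 2009 + 2 days = Apr 17, 2009.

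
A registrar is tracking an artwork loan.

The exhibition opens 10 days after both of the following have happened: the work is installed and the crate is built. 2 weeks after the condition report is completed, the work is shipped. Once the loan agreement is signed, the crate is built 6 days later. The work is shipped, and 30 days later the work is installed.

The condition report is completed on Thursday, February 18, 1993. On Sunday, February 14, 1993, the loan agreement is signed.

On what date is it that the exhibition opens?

Tuesday, April 13, 1993

The condition report is completed: Feb 18, 1993.
The work is shipped: Feb 18, 1993 + 2 weeks = Mar 4, 1993.
The work is installed: Mar 4, 1993 + 30 days = Apr 3, 1993.
The loan agreement is signed: Feb 14, 1993.
The crate is built: Feb 14, 1993 + 6 days = Feb 20, 1993.
Both prerequisites met — the work is installed (Apr 3, 1993), the crate is built (Feb 20, 1993); the later is Apr 3, 1993.
The exhibition opens: Apr 3, 1993 + 10 days = Apr 13, 1993.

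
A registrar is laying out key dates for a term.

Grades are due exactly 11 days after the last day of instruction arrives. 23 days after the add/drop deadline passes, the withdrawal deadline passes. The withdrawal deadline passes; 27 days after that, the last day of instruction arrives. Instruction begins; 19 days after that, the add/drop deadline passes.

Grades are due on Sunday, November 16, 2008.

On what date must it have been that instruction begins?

Grades are due: Nov 16, 2008.
The last day of instruction arrives: Nov 16, 2008 − 11 days = Nov 5, 2008.
The withdrawal deadline passes: Nov 5, 2008 − 27 days = Oct 9, 2008.
The add/drop deadline passes: Oct 9, 2008 − 23 days = Sep 16, 2008.
Instruction begins: Sep 16, 2008 − 19 days = Aug 28, 2008.

Thursday, August 28, 2008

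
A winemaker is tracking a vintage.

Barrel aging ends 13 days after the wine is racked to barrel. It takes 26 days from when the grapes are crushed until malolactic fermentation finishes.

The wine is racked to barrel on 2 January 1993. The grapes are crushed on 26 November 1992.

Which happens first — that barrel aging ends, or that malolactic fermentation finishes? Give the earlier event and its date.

Malolactic fermentation finishes — 22 December 1992

The wine is racked to barrel: Jan 2, 1993.
Barrel aging ends: Jan 2, 1993 + 13 days = Jan 15, 1993.
The grapes are crushed: Nov 26, 1992.
Malolactic fermentation finishes: Nov 26, 1992 + 26 days = Dec 22, 1992.
Comparing: barrel aging ends on Jan 15, 1993 vs malolactic fermentation finishes on Dec 22, 1992. Earlier: malolactic fermentation finishes.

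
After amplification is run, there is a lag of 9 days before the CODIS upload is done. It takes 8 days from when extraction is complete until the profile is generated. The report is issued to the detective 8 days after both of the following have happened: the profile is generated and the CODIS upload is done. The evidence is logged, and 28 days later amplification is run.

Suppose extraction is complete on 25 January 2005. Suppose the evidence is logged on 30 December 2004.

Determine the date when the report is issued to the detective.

Extraction is complete: Jan 25, 2005.
The profile is generated: Jan 25, 2005 + 8 days = Feb 2, 2005.
The evidence is logged: Dec 30, 2004.
Amplification is run: Dec 30, 2004 + 28 days = Jan 27, 2005.
The CODIS upload is done: Jan 27, 2005 + 9 days = Feb 5, 2005.
Both prerequisites met — the profile is generated (Feb 2, 2005), the CODIS upload is done (Feb 5, 2005); the later is Feb 5, 2005.
The report is issued to the detective: Feb 5, 2005 + 8 days = Feb 13, 2005.

13 February 2005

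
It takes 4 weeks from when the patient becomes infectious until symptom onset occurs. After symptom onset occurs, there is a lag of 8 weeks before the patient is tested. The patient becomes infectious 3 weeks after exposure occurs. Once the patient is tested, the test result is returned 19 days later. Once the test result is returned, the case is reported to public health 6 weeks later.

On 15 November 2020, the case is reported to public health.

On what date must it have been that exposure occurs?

The case is reported to public health: Nov 15, 2020.
The test result is returned: Nov 15, 2020 − 6 weeks = Oct 4, 2020.
The patient is tested: Oct 4, 2020 − 19 days = Sep 15, 2020.
Symptom onset occurs: Sep 15, 2020 − 8 weeks = Jul 21, 2020.
The patient becomes infectious: Jul 21, 2020 − 4 weeks = Jun 23, 2020.
Exposure occurs: Jun 23, 2020 − 3 weeks = Jun 2, 2020.

2 June 2020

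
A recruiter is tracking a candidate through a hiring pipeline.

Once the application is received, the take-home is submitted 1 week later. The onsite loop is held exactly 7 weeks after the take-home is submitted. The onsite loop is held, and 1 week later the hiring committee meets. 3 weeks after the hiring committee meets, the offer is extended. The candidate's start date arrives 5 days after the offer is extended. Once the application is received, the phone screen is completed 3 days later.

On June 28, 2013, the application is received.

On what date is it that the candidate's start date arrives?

The application is received: Jun 28, 2013.
The take-home is submitted: Jun 28, 2013 + 1 week = Jul 5, 2013.
The onsite loop is held: Jul 5, 2013 + 7 weeks = Aug 23, 2013.
The hiring committee meets: Aug 23, 2013 + 1 week = Aug 30, 2013.
The offer is extended: Aug 30, 2013 + 3 weeks = Sep 20, 2013.
The candidate's start date arrives: Sep 20, 2013 + 5 days = Sep 25, 2013.

September 25, 2013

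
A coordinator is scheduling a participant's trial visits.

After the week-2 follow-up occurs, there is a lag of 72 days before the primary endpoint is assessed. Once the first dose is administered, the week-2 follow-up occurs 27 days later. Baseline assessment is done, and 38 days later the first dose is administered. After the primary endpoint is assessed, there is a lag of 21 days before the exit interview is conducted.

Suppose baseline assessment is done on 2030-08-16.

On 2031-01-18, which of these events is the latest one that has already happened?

The primary endpoint is assessed

Baseline assessment is done: Aug 16, 2030.
The first dose is administered: Aug 16, 2030 + 38 days = Sep 23, 2030.
The week-2 follow-up occurs: Sep 23, 2030 + 27 days = Oct 20, 2030.
The primary endpoint is assessed: Oct 20, 2030 + 72 days = Dec 31, 2030.
The exit interview is conducted: Dec 31, 2030 + 21 days = Jan 21, 2031.
Jan 18, 2031 falls between when the primary endpoint is assessed (Dec 31, 2030) and when the exit interview is conducted (Jan 21, 2031).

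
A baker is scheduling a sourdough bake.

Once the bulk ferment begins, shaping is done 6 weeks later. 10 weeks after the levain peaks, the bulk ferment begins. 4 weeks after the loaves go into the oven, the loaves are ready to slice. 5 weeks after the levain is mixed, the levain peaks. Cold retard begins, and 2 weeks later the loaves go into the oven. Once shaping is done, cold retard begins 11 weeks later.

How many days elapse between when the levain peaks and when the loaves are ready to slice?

Causal path: the levain peaks → the bulk ferment begins → shaping is done → cold retard begins → the loaves go into the oven → the loaves are ready to slice.
Total delay along the path: 10 + 6 + 11 + 2 + 4 weeks = 33 weeks = 231 days.

231 days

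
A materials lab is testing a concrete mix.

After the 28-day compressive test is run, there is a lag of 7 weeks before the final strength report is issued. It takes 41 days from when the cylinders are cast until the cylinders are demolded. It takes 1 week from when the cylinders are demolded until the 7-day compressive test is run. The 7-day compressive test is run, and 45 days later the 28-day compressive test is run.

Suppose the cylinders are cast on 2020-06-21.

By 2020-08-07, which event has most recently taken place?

The cylinders are cast: Jun 21, 2020.
The cylinders are demolded: Jun 21, 2020 + 41 days = Aug 1, 2020.
The 7-day compressive test is run: Aug 1, 2020 + 1 week = Aug 8, 2020.
The 28-day compressive test is run: Aug 8, 2020 + 45 days = Sep 22, 2020.
The final strength report is issued: Sep 22, 2020 + 7 weeks = Nov 10, 2020.
Aug 7, 2020 falls between when the cylinders are demolded (Aug 1, 2020) and when the 7-day compressive test is run (Aug 8, 2020).

The cylinders are demolded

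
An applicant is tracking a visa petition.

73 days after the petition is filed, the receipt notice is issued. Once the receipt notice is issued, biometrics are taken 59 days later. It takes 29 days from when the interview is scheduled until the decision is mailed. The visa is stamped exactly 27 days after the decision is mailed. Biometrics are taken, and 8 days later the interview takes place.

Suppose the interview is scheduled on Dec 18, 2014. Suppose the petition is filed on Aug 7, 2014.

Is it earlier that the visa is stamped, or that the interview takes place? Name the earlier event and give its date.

The interview is scheduled: Dec 18, 2014.
The decision is mailed: Dec 18, 2014 + 29 days = Jan 16, 2015.
The visa is stamped: Jan 16, 2015 + 27 days = Feb 12, 2015.
The petition is filed: Aug 7, 2014.
The receipt notice is issued: Aug 7, 2014 + 73 days = Oct 19, 2014.
Biometrics are taken: Oct 19, 2014 + 59 days = Dec 17, 2014.
The interview takes place: Dec 17, 2014 + 8 days = Dec 25, 2014.
Comparing: the visa is stamped on Feb 12, 2015 vs the interview takes place on Dec 25, 2014. Earlier: the interview takes place.

The interview takes place — Dec 25, 2014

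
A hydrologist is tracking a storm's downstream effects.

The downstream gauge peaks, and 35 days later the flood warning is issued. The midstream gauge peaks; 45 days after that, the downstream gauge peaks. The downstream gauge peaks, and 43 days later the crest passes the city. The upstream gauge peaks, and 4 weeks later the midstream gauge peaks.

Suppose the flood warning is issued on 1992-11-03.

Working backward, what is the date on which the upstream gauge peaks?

The flood warning is issued: Nov 3, 1992.
The downstream gauge peaks: Nov 3, 1992 − 35 days = Sep 29, 1992.
The midstream gauge peaks: Sep 29, 1992 − 45 days = Aug 15, 1992.
The upstream gauge peaks: Aug 15, 1992 − 4 weeks = Jul 18, 1992.

1992-07-18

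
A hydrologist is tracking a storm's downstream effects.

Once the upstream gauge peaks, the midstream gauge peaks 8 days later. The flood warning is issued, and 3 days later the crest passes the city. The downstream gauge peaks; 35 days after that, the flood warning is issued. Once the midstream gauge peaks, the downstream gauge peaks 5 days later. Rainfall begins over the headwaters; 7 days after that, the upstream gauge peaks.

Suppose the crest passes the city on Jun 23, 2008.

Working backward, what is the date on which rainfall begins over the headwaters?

The crest passes the city: Jun 23, 2008.
The flood warning is issued: Jun 23, 2008 − 3 days = Jun 20, 2008.
The downstream gauge peaks: Jun 20, 2008 − 35 days = May 16, 2008.
The midstream gauge peaks: May 16, 2008 − 5 days = May 11, 2008.
The upstream gauge peaks: May 11, 2008 − 8 days = May 3, 2008.
Rainfall begins over the headwaters: May 3, 2008 − 7 days = Apr 26, 2008.

Apr 26, 2008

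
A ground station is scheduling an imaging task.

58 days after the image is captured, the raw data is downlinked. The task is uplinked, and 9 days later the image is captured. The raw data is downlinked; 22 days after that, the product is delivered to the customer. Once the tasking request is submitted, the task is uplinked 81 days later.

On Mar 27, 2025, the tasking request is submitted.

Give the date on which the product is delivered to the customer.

Sep 13, 2025

The tasking request is submitted: Mar 27, 2025.
The task is uplinked: Mar 27, 2025 + 81 days = Jun 16, 2025.
The image is captured: Jun 16, 2025 + 9 days = Jun 25, 2025.
The raw data is downlinked: Jun 25, 2025 + 58 days = Aug 22, 2025.
The product is delivered to the customer: Aug 22, 2025 + 22 days = Sep 13, 2025.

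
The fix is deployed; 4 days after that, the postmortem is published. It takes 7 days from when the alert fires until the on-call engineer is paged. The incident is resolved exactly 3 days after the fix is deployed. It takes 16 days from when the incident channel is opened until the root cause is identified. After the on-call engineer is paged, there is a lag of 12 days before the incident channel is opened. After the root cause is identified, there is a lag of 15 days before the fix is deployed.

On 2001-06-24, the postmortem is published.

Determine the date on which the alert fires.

2001-05-01

The postmortem is published: Jun 24, 2001.
The fix is deployed: Jun 24, 2001 − 4 days = Jun 20, 2001.
The root cause is identified: Jun 20, 2001 − 15 days = Jun 5, 2001.
The incident channel is opened: Jun 5, 2001 − 16 days = May 20, 2001.
The on-call engineer is paged: May 20, 2001 − 12 days = May 8, 2001.
The alert fires: May 8, 2001 − 7 days = May 1, 2001.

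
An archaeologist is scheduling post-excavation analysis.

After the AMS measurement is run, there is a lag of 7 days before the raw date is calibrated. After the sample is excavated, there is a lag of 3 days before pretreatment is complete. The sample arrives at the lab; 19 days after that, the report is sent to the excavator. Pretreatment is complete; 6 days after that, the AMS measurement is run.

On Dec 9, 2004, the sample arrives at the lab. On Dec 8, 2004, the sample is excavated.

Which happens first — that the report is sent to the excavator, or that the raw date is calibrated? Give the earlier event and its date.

The sample arrives at the lab: Dec 9, 2004.
The report is sent to the excavator: Dec 9, 2004 + 19 days = Dec 28, 2004.
The sample is excavated: Dec 8, 2004.
Pretreatment is complete: Dec 8, 2004 + 3 days = Dec 11, 2004.
The AMS measurement is run: Dec 11, 2004 + 6 days = Dec 17, 2004.
The raw date is calibrated: Dec 17, 2004 + 7 days = Dec 24, 2004.
Comparing: the report is sent to the excavator on Dec 28, 2004 vs the raw date is calibrated on Dec 24, 2004. Earlier: the raw date is calibrated.

The raw date is calibrated — Dec 24, 2004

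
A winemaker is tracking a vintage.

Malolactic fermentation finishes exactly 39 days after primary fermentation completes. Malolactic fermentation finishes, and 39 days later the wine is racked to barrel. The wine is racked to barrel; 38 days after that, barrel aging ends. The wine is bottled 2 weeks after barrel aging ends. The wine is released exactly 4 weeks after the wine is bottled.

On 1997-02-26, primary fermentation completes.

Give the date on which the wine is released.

Primary fermentation completes: Feb 26, 1997.
Malolactic fermentation finishes: Feb 26, 1997 + 39 days = Apr 6, 1997.
The wine is racked to barrel: Apr 6, 1997 + 39 days = May 15, 1997.
Barrel aging ends: May 15, 1997 + 38 days = Jun 22, 1997.
The wine is bottled: Jun 22, 1997 + 2 weeks = Jul 6, 1997.
The wine is released: Jul 6, 1997 + 4 weeks = Aug 3, 1997.

1997-08-03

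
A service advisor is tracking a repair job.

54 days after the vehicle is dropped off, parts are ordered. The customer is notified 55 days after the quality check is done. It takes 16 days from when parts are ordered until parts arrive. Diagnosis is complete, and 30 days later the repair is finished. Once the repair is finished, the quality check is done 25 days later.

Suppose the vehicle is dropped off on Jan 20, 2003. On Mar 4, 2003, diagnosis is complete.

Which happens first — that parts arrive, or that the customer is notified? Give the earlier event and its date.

Parts arrive — Mar 31, 2003

The vehicle is dropped off: Jan 20, 2003.
Parts are ordered: Jan 20, 2003 + 54 days = Mar 15, 2003.
Parts arrive: Mar 15, 2003 + 16 days = Mar 31, 2003.
Diagnosis is complete: Mar 4, 2003.
The repair is finished: Mar 4, 2003 + 30 days = Apr 3, 2003.
The quality check is done: Apr 3, 2003 + 25 days = Apr 28, 2003.
The customer is notified: Apr 28, 2003 + 55 days = Jun 22, 2003.
Comparing: parts arrive on Mar 31, 2003 vs the customer is notified on Jun 22, 2003. Earlier: parts arrive.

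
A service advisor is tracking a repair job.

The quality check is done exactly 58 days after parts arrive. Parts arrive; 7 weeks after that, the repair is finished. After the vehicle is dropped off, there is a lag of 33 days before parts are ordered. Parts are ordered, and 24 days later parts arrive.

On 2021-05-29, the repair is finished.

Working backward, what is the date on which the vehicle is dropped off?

The repair is finished: May 29, 2021.
Parts arrive: May 29, 2021 − 7 weeks = Apr 10, 2021.
Parts are ordered: Apr 10, 2021 − 24 days = Mar 17, 2021.
The vehicle is dropped off: Mar 17, 2021 − 33 days = Feb 12, 2021.

2021-02-12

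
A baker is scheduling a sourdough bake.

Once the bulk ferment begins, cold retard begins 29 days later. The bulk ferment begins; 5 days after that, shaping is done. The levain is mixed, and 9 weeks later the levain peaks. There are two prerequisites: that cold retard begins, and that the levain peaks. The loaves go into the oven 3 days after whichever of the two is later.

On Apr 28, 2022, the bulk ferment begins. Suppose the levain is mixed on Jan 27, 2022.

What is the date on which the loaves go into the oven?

The bulk ferment begins: Apr 28, 2022.
Cold retard begins: Apr 28, 2022 + 29 days = May 27, 2022.
The levain is mixed: Jan 27, 2022.
The levain peaks: Jan 27, 2022 + 9 weeks = Mar 31, 2022.
Both prerequisites met — cold retard begins (May 27, 2022), the levain peaks (Mar 31, 2022); the later is May 27, 2022.
The loaves go into the oven: May 27, 2022 + 3 days = May 30, 2022.

May 30, 2022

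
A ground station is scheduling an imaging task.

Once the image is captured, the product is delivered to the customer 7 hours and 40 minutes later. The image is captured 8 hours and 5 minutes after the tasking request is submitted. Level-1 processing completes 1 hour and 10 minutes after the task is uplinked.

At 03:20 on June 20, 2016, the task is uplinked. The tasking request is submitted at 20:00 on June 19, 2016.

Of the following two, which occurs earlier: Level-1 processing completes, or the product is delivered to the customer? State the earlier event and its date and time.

The task is uplinked: 03:20 Jun 20, 2016.
Level-1 processing completes: 03:20 Jun 20, 2016 + 1h10m = 04:30 Jun 20, 2016.
The tasking request is submitted: 20:00 Jun 19, 2016.
The image is captured: 20:00 Jun 19, 2016 + 8h05m = 04:05 Jun 20, 2016.
The product is delivered to the customer: 04:05 Jun 20, 2016 + 7h40m = 11:45 Jun 20, 2016.
Comparing: Level-1 processing completes at 04:30 Jun 20, 2016 vs the product is delivered to the customer at 11:45 Jun 20, 2016. Earlier: Level-1 processing completes.

Level-1 processing completes — 04:30 on June 20, 2016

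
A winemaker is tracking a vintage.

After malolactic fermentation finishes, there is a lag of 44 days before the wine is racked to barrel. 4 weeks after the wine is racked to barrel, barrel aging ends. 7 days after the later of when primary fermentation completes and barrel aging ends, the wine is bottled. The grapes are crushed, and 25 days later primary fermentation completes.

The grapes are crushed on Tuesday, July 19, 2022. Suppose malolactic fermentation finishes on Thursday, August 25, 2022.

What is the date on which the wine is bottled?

The grapes are crushed: Jul 19, 2022.
Primary fermentation completes: Jul 19, 2022 + 25 days = Aug 13, 2022.
Malolactic fermentation finishes: Aug 25, 2022.
The wine is racked to barrel: Aug 25, 2022 + 44 days = Oct 8, 2022.
Barrel aging ends: Oct 8, 2022 + 4 weeks = Nov 5, 2022.
Both prerequisites met — primary fermentation completes (Aug 13, 2022), barrel aging ends (Nov 5, 2022); the later is Nov 5, 2022.
The wine is bottled: Nov 5, 2022 + 7 days = Nov 12, 2022.

Saturday, November 12, 2022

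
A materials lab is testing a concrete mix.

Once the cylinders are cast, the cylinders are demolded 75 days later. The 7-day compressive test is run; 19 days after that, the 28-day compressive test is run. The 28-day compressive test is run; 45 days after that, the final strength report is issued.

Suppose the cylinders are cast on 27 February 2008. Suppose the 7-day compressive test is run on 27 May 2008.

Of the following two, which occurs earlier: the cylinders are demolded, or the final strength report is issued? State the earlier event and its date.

The cylinders are cast: Feb 27, 2008.
The cylinders are demolded: Feb 27, 2008 + 75 days = May 12, 2008.
The 7-day compressive test is run: May 27, 2008.
The 28-day compressive test is run: May 27, 2008 + 19 days = Jun 15, 2008.
The final strength report is issued: Jun 15, 2008 + 45 days = Jul 30, 2008.
Comparing: the cylinders are demolded on May 12, 2008 vs the final strength report is issued on Jul 30, 2008. Earlier: the cylinders are demolded.

The cylinders are demolded — 12 May 2008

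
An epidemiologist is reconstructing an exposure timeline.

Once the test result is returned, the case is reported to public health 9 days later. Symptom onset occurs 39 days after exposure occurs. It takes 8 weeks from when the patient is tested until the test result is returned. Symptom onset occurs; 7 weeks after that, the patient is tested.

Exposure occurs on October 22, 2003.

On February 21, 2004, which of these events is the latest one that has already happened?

Exposure occurs: Oct 22, 2003.
Symptom onset occurs: Oct 22, 2003 + 39 days = Nov 30, 2003.
The patient is tested: Nov 30, 2003 + 7 weeks = Jan 18, 2004.
The test result is returned: Jan 18, 2004 + 8 weeks = Mar 14, 2004.
The case is reported to public health: Mar 14, 2004 + 9 days = Mar 23, 2004.
Feb 21, 2004 falls between when the patient is tested (Jan 18, 2004) and when the test result is returned (Mar 14, 2004).

The patient is tested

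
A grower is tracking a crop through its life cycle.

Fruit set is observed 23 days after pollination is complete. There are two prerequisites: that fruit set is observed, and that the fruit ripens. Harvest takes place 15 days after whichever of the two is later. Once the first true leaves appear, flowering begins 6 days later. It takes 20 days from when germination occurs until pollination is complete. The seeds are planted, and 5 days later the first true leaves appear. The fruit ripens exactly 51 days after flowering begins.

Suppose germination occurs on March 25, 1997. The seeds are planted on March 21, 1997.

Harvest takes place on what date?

June 6, 1997

Germination occurs: Mar 25, 1997.
Pollination is complete: Mar 25, 1997 + 20 days = Apr 14, 1997.
Fruit set is observed: Apr 14, 1997 + 23 days = May 7, 1997.
The seeds are planted: Mar 21, 1997.
The first true leaves appear: Mar 21, 1997 + 5 days = Mar 26, 1997.
Flowering begins: Mar 26, 1997 + 6 days = Apr 1, 1997.
The fruit ripens: Apr 1, 1997 + 51 days = May 22, 1997.
Both prerequisites met — fruit set is observed (May 7, 1997), the fruit ripens (May 22, 1997); the later is May 22, 1997.
Harvest takes place: May 22, 1997 + 15 days = Jun 6, 1997.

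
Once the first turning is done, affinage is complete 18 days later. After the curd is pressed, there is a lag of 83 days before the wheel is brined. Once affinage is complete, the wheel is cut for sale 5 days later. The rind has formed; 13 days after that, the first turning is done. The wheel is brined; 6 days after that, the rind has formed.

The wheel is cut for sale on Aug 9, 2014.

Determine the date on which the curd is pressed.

The wheel is cut for sale: Aug 9, 2014.
Affinage is complete: Aug 9, 2014 − 5 days = Aug 4, 2014.
The first turning is done: Aug 4, 2014 − 18 days = Jul 17, 2014.
The rind has formed: Jul 17, 2014 − 13 days = Jul 4, 2014.
The wheel is brined: Jul 4, 2014 − 6 days = Jun 28, 2014.
The curd is pressed: Jun 28, 2014 − 83 days = Apr 6, 2014.

Apr 6, 2014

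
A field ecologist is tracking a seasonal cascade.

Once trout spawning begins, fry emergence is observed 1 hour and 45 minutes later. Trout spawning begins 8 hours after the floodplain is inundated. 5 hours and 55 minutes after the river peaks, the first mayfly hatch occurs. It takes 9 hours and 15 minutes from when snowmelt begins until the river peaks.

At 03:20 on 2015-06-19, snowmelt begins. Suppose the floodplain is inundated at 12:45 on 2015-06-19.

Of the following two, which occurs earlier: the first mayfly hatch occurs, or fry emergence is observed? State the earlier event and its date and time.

The first mayfly hatch occurs — 18:30 on 2015-06-19

Snowmelt begins: 03:20 Jun 19, 2015.
The river peaks: 03:20 Jun 19, 2015 + 9h15m = 12:35 Jun 19, 2015.
The first mayfly hatch occurs: 12:35 Jun 19, 2015 + 5h55m = 18:30 Jun 19, 2015.
The floodplain is inundated: 12:45 Jun 19, 2015.
Trout spawning begins: 12:45 Jun 19, 2015 + 8h = 20:45 Jun 19, 2015.
Fry emergence is observed: 20:45 Jun 19, 2015 + 1h45m = 22:30 Jun 19, 2015.
Comparing: the first mayfly hatch occurs at 18:30 Jun 19, 2015 vs fry emergence is observed at 22:30 Jun 19, 2015. Earlier: the first mayfly hatch occurs.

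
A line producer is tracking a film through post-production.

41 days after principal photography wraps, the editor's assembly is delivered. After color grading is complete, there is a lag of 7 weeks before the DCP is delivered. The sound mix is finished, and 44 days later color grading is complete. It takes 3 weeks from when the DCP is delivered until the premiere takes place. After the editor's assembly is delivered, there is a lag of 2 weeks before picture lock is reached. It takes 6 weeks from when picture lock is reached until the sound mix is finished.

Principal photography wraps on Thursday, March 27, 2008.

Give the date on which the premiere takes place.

Friday, October 24, 2008

Principal photography wraps: Mar 27, 2008.
The editor's assembly is delivered: Mar 27, 2008 + 41 days = May 7, 2008.
Picture lock is reached: May 7, 2008 + 2 weeks = May 21, 2008.
The sound mix is finished: May 21, 2008 + 6 weeks = Jul 2, 2008.
Color grading is complete: Jul 2, 2008 + 44 days = Aug 15, 2008.
The DCP is delivered: Aug 15, 2008 + 7 weeks = Oct 3, 2008.
The premiere takes place: Oct 3, 2008 + 3 weeks = Oct 24, 2008.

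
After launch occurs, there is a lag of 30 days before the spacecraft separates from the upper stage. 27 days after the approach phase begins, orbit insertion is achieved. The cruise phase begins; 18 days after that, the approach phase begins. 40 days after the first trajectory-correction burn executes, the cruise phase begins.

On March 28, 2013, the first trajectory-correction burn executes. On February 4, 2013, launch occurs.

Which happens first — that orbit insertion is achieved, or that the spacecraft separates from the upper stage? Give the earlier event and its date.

The spacecraft separates from the upper stage — March 6, 2013

The first trajectory-correction burn executes: Mar 28, 2013.
The cruise phase begins: Mar 28, 2013 + 40 days = May 7, 2013.
The approach phase begins: May 7, 2013 + 18 days = May 25, 2013.
Orbit insertion is achieved: May 25, 2013 + 27 days = Jun 21, 2013.
Launch occurs: Feb 4, 2013.
The spacecraft separates from the upper stage: Feb 4, 2013 + 30 days = Mar 6, 2013.
Comparing: orbit insertion is achieved on Jun 21, 2013 vs the spacecraft separates from the upper stage on Mar 6, 2013. Earlier: the spacecraft separates from the upper stage.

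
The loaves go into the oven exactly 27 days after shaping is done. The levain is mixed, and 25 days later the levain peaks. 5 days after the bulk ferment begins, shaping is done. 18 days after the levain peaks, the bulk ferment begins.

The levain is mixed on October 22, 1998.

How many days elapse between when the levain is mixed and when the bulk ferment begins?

Causal path: the levain is mixed → the levain peaks → the bulk ferment begins.
Total delay along the path: 25 + 18 = 43 days.

43 days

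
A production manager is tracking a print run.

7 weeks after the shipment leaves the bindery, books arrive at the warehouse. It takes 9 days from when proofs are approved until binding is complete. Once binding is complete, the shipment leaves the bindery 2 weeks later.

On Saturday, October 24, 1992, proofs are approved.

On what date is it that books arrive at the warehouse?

Monday, January 4, 1993

Proofs are approved: Oct 24, 1992.
Binding is complete: Oct 24, 1992 + 9 days = Nov 2, 1992.
The shipment leaves the bindery: Nov 2, 1992 + 2 weeks = Nov 16, 1992.
Books arrive at the warehouse: Nov 16, 1992 + 7 weeks = Jan 4, 1993.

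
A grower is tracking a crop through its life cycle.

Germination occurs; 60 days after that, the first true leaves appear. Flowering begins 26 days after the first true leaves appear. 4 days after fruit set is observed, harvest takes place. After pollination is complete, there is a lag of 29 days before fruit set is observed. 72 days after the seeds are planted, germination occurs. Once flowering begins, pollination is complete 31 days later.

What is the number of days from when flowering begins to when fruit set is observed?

60 days

Causal path: flowering begins → pollination is complete → fruit set is observed.
Total delay along the path: 31 + 29 = 60 days.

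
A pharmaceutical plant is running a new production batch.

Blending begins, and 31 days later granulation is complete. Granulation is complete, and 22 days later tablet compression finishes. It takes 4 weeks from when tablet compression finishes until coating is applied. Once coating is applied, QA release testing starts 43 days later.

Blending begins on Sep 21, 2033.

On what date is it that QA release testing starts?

Blending begins: Sep 21, 2033.
Granulation is complete: Sep 21, 2033 + 31 days = Oct 22, 2033.
Tablet compression finishes: Oct 22, 2033 + 22 days = Nov 13, 2033.
Coating is applied: Nov 13, 2033 + 4 weeks = Dec 11, 2033.
QA release testing starts: Dec 11, 2033 + 43 days = Jan 23, 2034.

Jan 23, 2034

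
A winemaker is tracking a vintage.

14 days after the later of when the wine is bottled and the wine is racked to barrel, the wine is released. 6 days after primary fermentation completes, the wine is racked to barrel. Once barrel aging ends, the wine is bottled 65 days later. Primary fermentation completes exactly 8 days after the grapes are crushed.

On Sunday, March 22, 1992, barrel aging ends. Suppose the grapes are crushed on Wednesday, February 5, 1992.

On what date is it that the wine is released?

Tuesday, June 9, 1992

Barrel aging ends: Mar 22, 1992.
The wine is bottled: Mar 22, 1992 + 65 days = May 26, 1992.
The grapes are crushed: Feb 5, 1992.
Primary fermentation completes: Feb 5, 1992 + 8 days = Feb 13, 1992.
The wine is racked to barrel: Feb 13, 1992 + 6 days = Feb 19, 1992.
Both prerequisites met — the wine is bottled (May 26, 1992), the wine is racked to barrel (Feb 19, 1992); the later is May 26, 1992.
The wine is released: May 26, 1992 + 14 days = Jun 9, 1992.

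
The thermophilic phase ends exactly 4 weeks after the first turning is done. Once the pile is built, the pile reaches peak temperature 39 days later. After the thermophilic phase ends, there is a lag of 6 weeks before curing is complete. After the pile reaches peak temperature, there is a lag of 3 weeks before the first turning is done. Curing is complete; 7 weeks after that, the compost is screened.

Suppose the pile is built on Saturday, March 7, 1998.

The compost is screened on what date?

The pile is built: Mar 7, 1998.
The pile reaches peak temperature: Mar 7, 1998 + 39 days = Apr 15, 1998.
The first turning is done: Apr 15, 1998 + 3 weeks = May 6, 1998.
The thermophilic phase ends: May 6, 1998 + 4 weeks = Jun 3, 1998.
Curing is complete: Jun 3, 1998 + 6 weeks = Jul 15, 1998.
The compost is screened: Jul 15, 1998 + 7 weeks = Sep 2, 1998.

Wednesday, September 2, 1998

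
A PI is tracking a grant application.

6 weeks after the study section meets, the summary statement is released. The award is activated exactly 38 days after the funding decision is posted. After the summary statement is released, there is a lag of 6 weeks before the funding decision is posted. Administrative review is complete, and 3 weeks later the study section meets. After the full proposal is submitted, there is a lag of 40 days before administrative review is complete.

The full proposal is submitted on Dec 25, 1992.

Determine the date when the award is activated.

The full proposal is submitted: Dec 25, 1992.
Administrative review is complete: Dec 25, 1992 + 40 days = Feb 3, 1993.
The study section meets: Feb 3, 1993 + 3 weeks = Feb 24, 1993.
The summary statement is released: Feb 24, 1993 + 6 weeks = Apr 7, 1993.
The funding decision is posted: Apr 7, 1993 + 6 weeks = May 19, 1993.
The award is activated: May 19, 1993 + 38 days = Jun 26, 1993.

Jun 26, 1993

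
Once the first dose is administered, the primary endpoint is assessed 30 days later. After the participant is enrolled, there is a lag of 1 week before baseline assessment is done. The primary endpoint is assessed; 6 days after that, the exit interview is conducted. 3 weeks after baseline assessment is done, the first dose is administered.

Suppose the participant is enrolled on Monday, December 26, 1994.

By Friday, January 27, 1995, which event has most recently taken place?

The first dose is administered

The participant is enrolled: Dec 26, 1994.
Baseline assessment is done: Dec 26, 1994 + 1 week = Jan 2, 1995.
The first dose is administered: Jan 2, 1995 + 3 weeks = Jan 23, 1995.
The primary endpoint is assessed: Jan 23, 1995 + 30 days = Feb 22, 1995.
The exit interview is conducted: Feb 22, 1995 + 6 days = Feb 28, 1995.
Jan 27, 1995 falls between when the first dose is administered (Jan 23, 1995) and when the primary endpoint is assessed (Feb 22, 1995).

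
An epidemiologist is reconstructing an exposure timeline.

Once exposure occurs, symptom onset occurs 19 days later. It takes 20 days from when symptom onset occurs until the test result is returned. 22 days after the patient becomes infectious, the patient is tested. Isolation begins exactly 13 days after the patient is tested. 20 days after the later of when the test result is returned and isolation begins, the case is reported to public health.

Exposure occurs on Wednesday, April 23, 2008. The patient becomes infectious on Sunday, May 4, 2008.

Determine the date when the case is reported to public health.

Exposure occurs: Apr 23, 2008.
Symptom onset occurs: Apr 23, 2008 + 19 days = May 12, 2008.
The test result is returned: May 12, 2008 + 20 days = Jun 1, 2008.
The patient becomes infectious: May 4, 2008.
The patient is tested: May 4, 2008 + 22 days = May 26, 2008.
Isolation begins: May 26, 2008 + 13 days = Jun 8, 2008.
Both prerequisites met — the test result is returned (Jun 1, 2008), isolation begins (Jun 8, 2008); the later is Jun 8, 2008.
The case is reported to public health: Jun 8, 2008 + 20 days = Jun 28, 2008.

Saturday, June 28, 2008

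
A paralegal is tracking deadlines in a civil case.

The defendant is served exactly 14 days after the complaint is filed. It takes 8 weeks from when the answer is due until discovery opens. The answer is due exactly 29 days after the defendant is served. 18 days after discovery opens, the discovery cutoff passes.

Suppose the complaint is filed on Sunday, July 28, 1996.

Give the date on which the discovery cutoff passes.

The complaint is filed: Jul 28, 1996.
The defendant is served: Jul 28, 1996 + 14 days = Aug 11, 1996.
The answer is due: Aug 11, 1996 + 29 days = Sep 9, 1996.
Discovery opens: Sep 9, 1996 + 8 weeks = Nov 4, 1996.
The discovery cutoff passes: Nov 4, 1996 + 18 days = Nov 22, 1996.

Friday, November 22, 1996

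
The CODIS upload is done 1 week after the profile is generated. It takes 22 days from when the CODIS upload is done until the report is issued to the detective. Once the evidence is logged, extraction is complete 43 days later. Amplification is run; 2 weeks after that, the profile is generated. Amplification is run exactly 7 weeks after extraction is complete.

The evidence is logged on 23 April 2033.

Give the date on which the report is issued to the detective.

5 September 2033

The evidence is logged: Apr 23, 2033.
Extraction is complete: Apr 23, 2033 + 43 days = Jun 5, 2033.
Amplification is run: Jun 5, 2033 + 7 weeks = Jul 24, 2033.
The profile is generated: Jul 24, 2033 + 2 weeks = Aug 7, 2033.
The CODIS upload is done: Aug 7, 2033 + 1 week = Aug 14, 2033.
The report is issued to the detective: Aug 14, 2033 + 22 days = Sep 5, 2033.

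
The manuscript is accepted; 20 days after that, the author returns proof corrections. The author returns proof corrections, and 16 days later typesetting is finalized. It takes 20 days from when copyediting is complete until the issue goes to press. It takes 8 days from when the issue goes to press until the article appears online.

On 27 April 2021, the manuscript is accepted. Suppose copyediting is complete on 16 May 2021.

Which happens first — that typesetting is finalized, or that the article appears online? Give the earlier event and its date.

Typesetting is finalized — 2 June 2021

The manuscript is accepted: Apr 27, 2021.
The author returns proof corrections: Apr 27, 2021 + 20 days = May 17, 2021.
Typesetting is finalized: May 17, 2021 + 16 days = Jun 2, 2021.
Copyediting is complete: May 16, 2021.
The issue goes to press: May 16, 2021 + 20 days = Jun 5, 2021.
The article appears online: Jun 5, 2021 + 8 days = Jun 13, 2021.
Comparing: typesetting is finalized on Jun 2, 2021 vs the article appears online on Jun 13, 2021. Earlier: typesetting is finalized.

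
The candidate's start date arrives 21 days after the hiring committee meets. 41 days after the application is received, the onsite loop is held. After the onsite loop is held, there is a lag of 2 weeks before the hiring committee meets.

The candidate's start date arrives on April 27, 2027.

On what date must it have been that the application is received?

February 10, 2027

The candidate's start date arrives: Apr 27, 2027.
The hiring committee meets: Apr 27, 2027 − 21 days = Apr 6, 2027.
The onsite loop is held: Apr 6, 2027 − 2 weeks = Mar 23, 2027.
The application is received: Mar 23, 2027 − 41 days = Feb 10, 2027.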